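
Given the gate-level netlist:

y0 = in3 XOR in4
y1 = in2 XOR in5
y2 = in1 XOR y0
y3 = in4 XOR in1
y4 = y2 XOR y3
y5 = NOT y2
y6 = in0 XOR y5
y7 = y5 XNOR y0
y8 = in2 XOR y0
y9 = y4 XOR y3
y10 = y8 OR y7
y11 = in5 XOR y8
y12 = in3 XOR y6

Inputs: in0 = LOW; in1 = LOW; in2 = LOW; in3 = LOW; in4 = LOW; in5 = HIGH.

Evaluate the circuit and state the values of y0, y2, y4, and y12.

y0 = in3 XOR in4 = LOW XOR LOW = LOW
y2 = in1 XOR y0 = LOW XOR LOW = LOW
y3 = in4 XOR in1 = LOW XOR LOW = LOW
y4 = y2 XOR y3 = LOW XOR LOW = LOW
y5 = NOT y2 = NOT LOW = HIGH
y6 = in0 XOR y5 = LOW XOR HIGH = HIGH
y12 = in3 XOR y6 = LOW XOR HIGH = HIGH

y0 = LOW  y2 = LOW  y4 = LOW  y12 = HIGH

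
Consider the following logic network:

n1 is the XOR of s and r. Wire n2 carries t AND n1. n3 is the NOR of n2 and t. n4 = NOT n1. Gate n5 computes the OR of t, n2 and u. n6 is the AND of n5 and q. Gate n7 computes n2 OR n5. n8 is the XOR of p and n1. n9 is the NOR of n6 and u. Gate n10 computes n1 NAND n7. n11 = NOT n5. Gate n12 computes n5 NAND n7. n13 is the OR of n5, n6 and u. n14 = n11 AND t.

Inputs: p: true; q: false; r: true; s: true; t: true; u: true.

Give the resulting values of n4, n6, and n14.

n1 = s XOR r = true XOR true = false
n2 = t AND n1 = true AND false = false
n4 = NOT n1 = NOT false = true
n5 = t OR n2 OR u = true OR false OR true = true
n6 = n5 AND q = true AND false = false
n11 = NOT n5 = NOT true = false
n14 = n11 AND t = false AND true = false

n4 = true  n6 = false  n14 = false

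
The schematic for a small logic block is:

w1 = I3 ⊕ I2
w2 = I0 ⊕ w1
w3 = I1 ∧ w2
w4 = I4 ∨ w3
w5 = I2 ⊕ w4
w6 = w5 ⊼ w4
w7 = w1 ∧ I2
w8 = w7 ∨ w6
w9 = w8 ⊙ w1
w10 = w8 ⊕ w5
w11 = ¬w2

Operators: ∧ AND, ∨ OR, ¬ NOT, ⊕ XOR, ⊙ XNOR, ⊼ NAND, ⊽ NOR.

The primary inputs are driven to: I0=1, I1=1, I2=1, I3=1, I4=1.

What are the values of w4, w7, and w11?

w4 = 1, w7 = 0, w11 = 0

w1 = I3 XOR I2 = 1 XOR 1 = 0
w2 = I0 XOR w1 = 1 XOR 0 = 1
w3 = I1 AND w2 = 1 AND 1 = 1
w4 = I4 OR w3 = 1 OR 1 = 1
w7 = w1 AND I2 = 0 AND 1 = 0
w11 = NOT w2 = NOT 1 = 0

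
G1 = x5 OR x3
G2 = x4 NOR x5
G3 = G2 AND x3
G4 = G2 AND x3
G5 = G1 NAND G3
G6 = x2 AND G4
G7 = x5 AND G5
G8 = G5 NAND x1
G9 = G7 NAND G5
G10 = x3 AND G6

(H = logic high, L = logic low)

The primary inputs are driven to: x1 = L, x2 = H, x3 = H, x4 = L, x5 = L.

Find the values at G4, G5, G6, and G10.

G4 = H  G5 = L  G6 = H  G10 = H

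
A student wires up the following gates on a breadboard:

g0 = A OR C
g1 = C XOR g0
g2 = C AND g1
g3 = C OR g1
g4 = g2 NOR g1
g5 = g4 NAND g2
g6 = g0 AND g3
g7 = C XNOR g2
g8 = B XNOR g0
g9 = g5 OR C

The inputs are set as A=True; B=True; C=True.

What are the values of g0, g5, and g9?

g0 = True  g5 = True  g9 = True

g0 = A OR C = True OR True = True
g1 = C XOR g0 = True XOR True = False
g2 = C AND g1 = True AND False = False
g4 = g2 NOR g1 = False NOR False = True
g5 = g4 NAND g2 = True NAND False = True
g9 = g5 OR C = True OR True = True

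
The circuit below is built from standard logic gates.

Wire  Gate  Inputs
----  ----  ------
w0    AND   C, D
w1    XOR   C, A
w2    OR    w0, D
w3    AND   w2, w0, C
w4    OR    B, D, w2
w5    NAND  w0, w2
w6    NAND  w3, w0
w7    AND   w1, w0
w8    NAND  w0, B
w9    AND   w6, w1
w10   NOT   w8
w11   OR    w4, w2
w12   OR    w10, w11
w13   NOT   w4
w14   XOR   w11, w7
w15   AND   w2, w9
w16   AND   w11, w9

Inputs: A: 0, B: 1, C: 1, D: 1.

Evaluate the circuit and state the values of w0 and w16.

w0 = 1  w16 = 0

w0 = C AND D = 1 AND 1 = 1
w1 = C XOR A = 1 XOR 0 = 1
w2 = w0 OR D = 1 OR 1 = 1
w3 = w2 AND w0 AND C = 1 AND 1 AND 1 = 1
w4 = B OR D OR w2 = 1 OR 1 OR 1 = 1
w6 = w3 NAND w0 = 1 NAND 1 = 0
w9 = w6 AND w1 = 0 AND 1 = 0
w11 = w4 OR w2 = 1 OR 1 = 1
w16 = w11 AND w9 = 1 AND 0 = 0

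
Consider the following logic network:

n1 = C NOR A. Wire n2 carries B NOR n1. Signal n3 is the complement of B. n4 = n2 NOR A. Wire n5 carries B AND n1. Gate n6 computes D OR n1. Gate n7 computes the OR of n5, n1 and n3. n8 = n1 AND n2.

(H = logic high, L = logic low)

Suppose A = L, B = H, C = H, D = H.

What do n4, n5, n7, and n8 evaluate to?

n1 = C NOR A = H NOR L = L
n2 = B NOR n1 = H NOR L = L
n3 = NOT B = NOT H = L
n4 = n2 NOR A = L NOR L = H
n5 = B AND n1 = H AND L = L
n7 = n5 OR n1 OR n3 = L OR L OR L = L
n8 = n1 AND n2 = L AND L = L

n4 = H, n5 = L, n7 = L, n8 = L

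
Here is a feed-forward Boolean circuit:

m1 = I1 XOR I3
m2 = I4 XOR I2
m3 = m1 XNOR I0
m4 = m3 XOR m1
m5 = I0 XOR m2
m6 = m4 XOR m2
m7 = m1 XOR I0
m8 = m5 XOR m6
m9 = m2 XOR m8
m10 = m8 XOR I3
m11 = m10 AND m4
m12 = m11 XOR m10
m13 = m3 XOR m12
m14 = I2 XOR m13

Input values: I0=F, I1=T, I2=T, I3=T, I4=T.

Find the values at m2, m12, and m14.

m2 = F, m12 = F, m14 = F

m1 = I1 XOR I3 = T XOR T = F
m2 = I4 XOR I2 = T XOR T = F
m3 = m1 XNOR I0 = F XNOR F = T
m4 = m3 XOR m1 = T XOR F = T
m5 = I0 XOR m2 = F XOR F = F
m6 = m4 XOR m2 = T XOR F = T
m8 = m5 XOR m6 = F XOR T = T
m10 = m8 XOR I3 = T XOR T = F
m11 = m10 AND m4 = F AND T = F
m12 = m11 XOR m10 = F XOR F = F
m13 = m3 XOR m12 = T XOR F = T
m14 = I2 XOR m13 = T XOR T = F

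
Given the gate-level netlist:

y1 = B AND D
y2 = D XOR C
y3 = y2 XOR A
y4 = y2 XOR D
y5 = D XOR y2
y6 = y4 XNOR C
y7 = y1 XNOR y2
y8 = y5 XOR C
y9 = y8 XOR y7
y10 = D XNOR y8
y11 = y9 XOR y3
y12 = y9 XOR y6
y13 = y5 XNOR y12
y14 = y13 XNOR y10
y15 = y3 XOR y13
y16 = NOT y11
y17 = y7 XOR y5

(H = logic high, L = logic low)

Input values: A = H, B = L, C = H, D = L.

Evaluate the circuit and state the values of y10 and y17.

y10 = H; y17 = H

y1 = B AND D = L AND L = L
y2 = D XOR C = L XOR H = H
y5 = D XOR y2 = L XOR H = H
y7 = y1 XNOR y2 = L XNOR H = L
y8 = y5 XOR C = H XOR H = L
y10 = D XNOR y8 = L XNOR L = H
y17 = y7 XOR y5 = L XOR H = H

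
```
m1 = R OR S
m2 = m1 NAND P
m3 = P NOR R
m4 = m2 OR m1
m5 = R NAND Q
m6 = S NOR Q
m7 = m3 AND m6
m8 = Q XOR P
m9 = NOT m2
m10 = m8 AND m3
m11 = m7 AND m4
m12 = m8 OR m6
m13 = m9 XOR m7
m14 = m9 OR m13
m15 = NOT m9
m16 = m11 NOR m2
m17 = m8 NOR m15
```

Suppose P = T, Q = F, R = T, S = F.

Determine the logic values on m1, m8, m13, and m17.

m1 = T, m8 = T, m13 = T, m17 = F

m1 = R OR S = T OR F = T
m2 = m1 NAND P = T NAND T = F
m3 = P NOR R = T NOR T = F
m6 = S NOR Q = F NOR F = T
m7 = m3 AND m6 = F AND T = F
m8 = Q XOR P = F XOR T = T
m9 = NOT m2 = NOT F = T
m13 = m9 XOR m7 = T XOR F = T
m15 = NOT m9 = NOT T = F
m17 = m8 NOR m15 = T NOR F = F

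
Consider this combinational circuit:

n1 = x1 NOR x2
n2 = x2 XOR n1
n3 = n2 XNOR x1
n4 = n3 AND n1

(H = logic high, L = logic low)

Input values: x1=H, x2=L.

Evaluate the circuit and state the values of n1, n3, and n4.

n1 = L; n3 = L; n4 = L

n1 = x1 NOR x2 = H NOR L = L
n2 = x2 XOR n1 = L XOR L = L
n3 = n2 XNOR x1 = L XNOR H = L
n4 = n3 AND n1 = L AND L = L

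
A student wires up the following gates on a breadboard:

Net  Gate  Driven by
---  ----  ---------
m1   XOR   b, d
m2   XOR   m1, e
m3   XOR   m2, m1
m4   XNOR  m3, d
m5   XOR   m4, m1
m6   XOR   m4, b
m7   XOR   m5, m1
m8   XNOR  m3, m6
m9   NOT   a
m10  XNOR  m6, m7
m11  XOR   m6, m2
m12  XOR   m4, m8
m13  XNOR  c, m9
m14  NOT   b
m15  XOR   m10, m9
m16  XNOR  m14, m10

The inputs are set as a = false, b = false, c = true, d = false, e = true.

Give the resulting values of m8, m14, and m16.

m1 = b XOR d = false XOR false = false
m2 = m1 XOR e = false XOR true = true
m3 = m2 XOR m1 = true XOR false = true
m4 = m3 XNOR d = true XNOR false = false
m5 = m4 XOR m1 = false XOR false = false
m6 = m4 XOR b = false XOR false = false
m7 = m5 XOR m1 = false XOR false = false
m8 = m3 XNOR m6 = true XNOR false = false
m10 = m6 XNOR m7 = false XNOR false = true
m14 = NOT b = NOT false = true
m16 = m14 XNOR m10 = true XNOR true = true

m8 = false; m14 = true; m16 = true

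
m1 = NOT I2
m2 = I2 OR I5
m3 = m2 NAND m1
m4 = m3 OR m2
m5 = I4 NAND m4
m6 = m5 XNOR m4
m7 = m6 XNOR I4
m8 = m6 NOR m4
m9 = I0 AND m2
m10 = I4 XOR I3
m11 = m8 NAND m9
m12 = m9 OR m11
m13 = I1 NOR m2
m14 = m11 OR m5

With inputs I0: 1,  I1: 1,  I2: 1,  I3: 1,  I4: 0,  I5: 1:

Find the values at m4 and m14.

m4 = 1; m14 = 1

m1 = NOT I2 = NOT 1 = 0
m2 = I2 OR I5 = 1 OR 1 = 1
m3 = m2 NAND m1 = 1 NAND 0 = 1
m4 = m3 OR m2 = 1 OR 1 = 1
m5 = I4 NAND m4 = 0 NAND 1 = 1
m6 = m5 XNOR m4 = 1 XNOR 1 = 1
m8 = m6 NOR m4 = 1 NOR 1 = 0
m9 = I0 AND m2 = 1 AND 1 = 1
m11 = m8 NAND m9 = 0 NAND 1 = 1
m14 = m11 OR m5 = 1 OR 1 = 1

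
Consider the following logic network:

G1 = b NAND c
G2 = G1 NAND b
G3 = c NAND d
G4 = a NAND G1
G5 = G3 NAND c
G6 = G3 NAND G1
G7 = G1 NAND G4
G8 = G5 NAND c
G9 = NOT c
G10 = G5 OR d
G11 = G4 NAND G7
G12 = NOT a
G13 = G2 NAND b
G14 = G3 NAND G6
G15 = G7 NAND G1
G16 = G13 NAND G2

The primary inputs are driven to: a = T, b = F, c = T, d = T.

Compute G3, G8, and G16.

G1 = b NAND c = F NAND T = T
G2 = G1 NAND b = T NAND F = T
G3 = c NAND d = T NAND T = F
G5 = G3 NAND c = F NAND T = T
G8 = G5 NAND c = T NAND T = F
G13 = G2 NAND b = T NAND F = T
G16 = G13 NAND G2 = T NAND T = F

G3 = F  G8 = F  G16 = F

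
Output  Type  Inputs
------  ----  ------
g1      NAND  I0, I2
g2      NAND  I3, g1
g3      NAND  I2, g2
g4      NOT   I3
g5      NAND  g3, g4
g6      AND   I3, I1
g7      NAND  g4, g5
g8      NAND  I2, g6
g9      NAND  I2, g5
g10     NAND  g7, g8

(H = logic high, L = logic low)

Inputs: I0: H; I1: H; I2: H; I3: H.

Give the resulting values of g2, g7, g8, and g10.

g2 = H  g7 = H  g8 = L  g10 = H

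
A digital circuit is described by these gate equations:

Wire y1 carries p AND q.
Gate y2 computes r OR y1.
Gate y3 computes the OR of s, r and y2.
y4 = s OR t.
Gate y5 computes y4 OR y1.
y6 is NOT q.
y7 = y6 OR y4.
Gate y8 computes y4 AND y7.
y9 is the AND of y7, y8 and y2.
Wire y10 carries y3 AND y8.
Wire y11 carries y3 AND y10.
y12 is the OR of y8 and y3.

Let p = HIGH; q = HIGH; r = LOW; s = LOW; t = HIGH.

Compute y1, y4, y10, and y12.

y1 = HIGH  y4 = HIGH  y10 = HIGH  y12 = HIGH

y1 = p AND q = HIGH AND HIGH = HIGH
y2 = r OR y1 = LOW OR HIGH = HIGH
y3 = s OR r OR y2 = LOW OR LOW OR HIGH = HIGH
y4 = s OR t = LOW OR HIGH = HIGH
y6 = NOT q = NOT HIGH = LOW
y7 = y6 OR y4 = LOW OR HIGH = HIGH
y8 = y4 AND y7 = HIGH AND HIGH = HIGH
y10 = y3 AND y8 = HIGH AND HIGH = HIGH
y12 = y8 OR y3 = HIGH OR HIGH = HIGH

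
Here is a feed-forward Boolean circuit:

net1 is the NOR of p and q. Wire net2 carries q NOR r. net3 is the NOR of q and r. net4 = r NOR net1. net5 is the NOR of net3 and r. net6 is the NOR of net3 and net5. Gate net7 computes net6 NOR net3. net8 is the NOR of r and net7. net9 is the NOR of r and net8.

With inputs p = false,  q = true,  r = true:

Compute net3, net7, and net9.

net3 = false, net7 = false, net9 = false

net3 = q NOR r = true NOR true = false
net5 = net3 NOR r = false NOR true = false
net6 = net3 NOR net5 = false NOR false = true
net7 = net6 NOR net3 = true NOR false = false
net8 = r NOR net7 = true NOR false = false
net9 = r NOR net8 = true NOR false = false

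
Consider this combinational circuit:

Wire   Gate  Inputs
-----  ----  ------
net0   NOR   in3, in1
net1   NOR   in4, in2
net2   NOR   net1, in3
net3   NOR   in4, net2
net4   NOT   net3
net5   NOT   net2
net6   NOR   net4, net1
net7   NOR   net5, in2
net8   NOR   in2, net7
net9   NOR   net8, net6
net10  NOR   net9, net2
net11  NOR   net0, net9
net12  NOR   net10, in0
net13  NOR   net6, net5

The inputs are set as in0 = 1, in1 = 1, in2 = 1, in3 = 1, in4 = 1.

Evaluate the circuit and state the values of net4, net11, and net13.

net4 = 1  net11 = 0  net13 = 0

net0 = in3 NOR in1 = 1 NOR 1 = 0
net1 = in4 NOR in2 = 1 NOR 1 = 0
net2 = net1 NOR in3 = 0 NOR 1 = 0
net3 = in4 NOR net2 = 1 NOR 0 = 0
net4 = NOT net3 = NOT 0 = 1
net5 = NOT net2 = NOT 0 = 1
net6 = net4 NOR net1 = 1 NOR 0 = 0
net7 = net5 NOR in2 = 1 NOR 1 = 0
net8 = in2 NOR net7 = 1 NOR 0 = 0
net9 = net8 NOR net6 = 0 NOR 0 = 1
net11 = net0 NOR net9 = 0 NOR 1 = 0
net13 = net6 NOR net5 = 0 NOR 1 = 0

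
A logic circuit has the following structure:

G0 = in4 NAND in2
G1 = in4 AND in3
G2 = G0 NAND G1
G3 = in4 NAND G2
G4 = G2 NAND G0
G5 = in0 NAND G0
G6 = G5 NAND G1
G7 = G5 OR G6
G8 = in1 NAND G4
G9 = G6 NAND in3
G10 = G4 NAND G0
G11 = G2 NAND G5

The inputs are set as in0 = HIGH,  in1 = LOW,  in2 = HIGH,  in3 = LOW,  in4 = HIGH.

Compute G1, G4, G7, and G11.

G1 = LOW; G4 = HIGH; G7 = HIGH; G11 = LOW

G0 = in4 NAND in2 = HIGH NAND HIGH = LOW
G1 = in4 AND in3 = HIGH AND LOW = LOW
G2 = G0 NAND G1 = LOW NAND LOW = HIGH
G4 = G2 NAND G0 = HIGH NAND LOW = HIGH
G5 = in0 NAND G0 = HIGH NAND LOW = HIGH
G6 = G5 NAND G1 = HIGH NAND LOW = HIGH
G7 = G5 OR G6 = HIGH OR HIGH = HIGH
G11 = G2 NAND G5 = HIGH NAND HIGH = LOW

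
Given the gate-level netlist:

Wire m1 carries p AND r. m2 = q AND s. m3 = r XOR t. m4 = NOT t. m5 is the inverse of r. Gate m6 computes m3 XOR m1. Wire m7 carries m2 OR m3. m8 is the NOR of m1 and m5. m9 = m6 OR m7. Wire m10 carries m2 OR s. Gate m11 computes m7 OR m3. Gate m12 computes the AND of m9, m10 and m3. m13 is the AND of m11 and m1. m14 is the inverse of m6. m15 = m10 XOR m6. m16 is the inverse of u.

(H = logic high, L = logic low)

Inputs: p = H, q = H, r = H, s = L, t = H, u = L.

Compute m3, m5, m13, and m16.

m1 = p AND r = H AND H = H
m2 = q AND s = H AND L = L
m3 = r XOR t = H XOR H = L
m5 = NOT r = NOT H = L
m7 = m2 OR m3 = L OR L = L
m11 = m7 OR m3 = L OR L = L
m13 = m11 AND m1 = L AND H = L
m16 = NOT u = NOT L = H

m3 = L  m5 = L  m13 = L  m16 = H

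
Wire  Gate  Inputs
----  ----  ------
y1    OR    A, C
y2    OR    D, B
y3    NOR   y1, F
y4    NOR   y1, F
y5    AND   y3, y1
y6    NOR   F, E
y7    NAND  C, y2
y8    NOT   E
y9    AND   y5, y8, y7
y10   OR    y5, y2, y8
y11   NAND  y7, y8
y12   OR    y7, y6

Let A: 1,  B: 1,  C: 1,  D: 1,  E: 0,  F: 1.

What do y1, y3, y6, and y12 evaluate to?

y1 = A OR C = 1 OR 1 = 1
y2 = D OR B = 1 OR 1 = 1
y3 = y1 NOR F = 1 NOR 1 = 0
y6 = F NOR E = 1 NOR 0 = 0
y7 = C NAND y2 = 1 NAND 1 = 0
y12 = y7 OR y6 = 0 OR 0 = 0

y1 = 1, y3 = 0, y6 = 0, y12 = 0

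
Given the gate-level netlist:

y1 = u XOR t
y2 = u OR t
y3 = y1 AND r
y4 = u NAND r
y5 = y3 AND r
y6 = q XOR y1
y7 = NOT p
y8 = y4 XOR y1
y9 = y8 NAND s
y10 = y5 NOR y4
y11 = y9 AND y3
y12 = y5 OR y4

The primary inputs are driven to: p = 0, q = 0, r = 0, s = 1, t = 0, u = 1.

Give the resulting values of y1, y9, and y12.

y1 = 1, y9 = 1, y12 = 1

y1 = u XOR t = 1 XOR 0 = 1
y3 = y1 AND r = 1 AND 0 = 0
y4 = u NAND r = 1 NAND 0 = 1
y5 = y3 AND r = 0 AND 0 = 0
y8 = y4 XOR y1 = 1 XOR 1 = 0
y9 = y8 NAND s = 0 NAND 1 = 1
y12 = y5 OR y4 = 0 OR 1 = 1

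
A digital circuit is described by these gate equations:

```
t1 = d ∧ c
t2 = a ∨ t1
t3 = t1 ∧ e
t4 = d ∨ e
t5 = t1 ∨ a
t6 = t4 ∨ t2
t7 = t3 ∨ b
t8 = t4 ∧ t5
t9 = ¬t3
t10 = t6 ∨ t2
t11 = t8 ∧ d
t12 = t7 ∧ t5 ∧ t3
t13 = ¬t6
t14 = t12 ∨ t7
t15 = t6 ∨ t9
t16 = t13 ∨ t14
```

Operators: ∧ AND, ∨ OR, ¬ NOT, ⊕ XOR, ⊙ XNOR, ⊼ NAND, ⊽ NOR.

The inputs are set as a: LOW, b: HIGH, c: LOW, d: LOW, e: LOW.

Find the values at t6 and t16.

t6 = LOW  t16 = HIGH

t1 = d AND c = LOW AND LOW = LOW
t2 = a OR t1 = LOW OR LOW = LOW
t3 = t1 AND e = LOW AND LOW = LOW
t4 = d OR e = LOW OR LOW = LOW
t5 = t1 OR a = LOW OR LOW = LOW
t6 = t4 OR t2 = LOW OR LOW = LOW
t7 = t3 OR b = LOW OR HIGH = HIGH
t12 = t7 AND t5 AND t3 = HIGH AND LOW AND LOW = LOW
t13 = NOT t6 = NOT LOW = HIGH
t14 = t12 OR t7 = LOW OR HIGH = HIGH
t16 = t13 OR t14 = HIGH OR HIGH = HIGH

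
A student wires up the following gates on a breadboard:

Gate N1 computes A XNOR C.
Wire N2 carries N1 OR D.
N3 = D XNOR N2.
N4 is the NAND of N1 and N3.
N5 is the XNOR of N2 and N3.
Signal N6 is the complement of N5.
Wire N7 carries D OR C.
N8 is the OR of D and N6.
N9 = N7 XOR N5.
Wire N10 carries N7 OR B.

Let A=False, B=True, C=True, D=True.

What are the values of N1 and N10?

N1 = False, N10 = True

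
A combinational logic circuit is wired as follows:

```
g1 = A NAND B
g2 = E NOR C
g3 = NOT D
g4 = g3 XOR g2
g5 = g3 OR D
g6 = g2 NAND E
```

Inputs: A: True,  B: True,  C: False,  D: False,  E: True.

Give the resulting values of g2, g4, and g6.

g2 = E NOR C = True NOR False = False
g3 = NOT D = NOT False = True
g4 = g3 XOR g2 = True XOR False = True
g6 = g2 NAND E = False NAND True = True

g2 = False; g4 = True; g6 = True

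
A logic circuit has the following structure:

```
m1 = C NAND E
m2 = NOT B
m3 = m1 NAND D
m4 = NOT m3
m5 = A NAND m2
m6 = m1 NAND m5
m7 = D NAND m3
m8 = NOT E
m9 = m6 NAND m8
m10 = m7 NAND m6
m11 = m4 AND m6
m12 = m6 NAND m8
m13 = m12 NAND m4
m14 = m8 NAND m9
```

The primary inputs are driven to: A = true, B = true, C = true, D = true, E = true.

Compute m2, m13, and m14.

m2 = false  m13 = true  m14 = true

m1 = C NAND E = true NAND true = false
m2 = NOT B = NOT true = false
m3 = m1 NAND D = false NAND true = true
m4 = NOT m3 = NOT true = false
m5 = A NAND m2 = true NAND false = true
m6 = m1 NAND m5 = false NAND true = true
m8 = NOT E = NOT true = false
m9 = m6 NAND m8 = true NAND false = true
m12 = m6 NAND m8 = true NAND false = true
m13 = m12 NAND m4 = true NAND false = true
m14 = m8 NAND m9 = false NAND true = true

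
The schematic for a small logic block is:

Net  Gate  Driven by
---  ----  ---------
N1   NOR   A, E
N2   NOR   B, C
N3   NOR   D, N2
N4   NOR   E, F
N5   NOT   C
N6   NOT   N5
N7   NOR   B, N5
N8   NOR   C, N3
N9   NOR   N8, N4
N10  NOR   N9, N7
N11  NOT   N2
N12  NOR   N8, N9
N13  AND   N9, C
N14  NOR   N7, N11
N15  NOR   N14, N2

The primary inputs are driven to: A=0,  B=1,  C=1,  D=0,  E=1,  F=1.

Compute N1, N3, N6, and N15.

N1 = A NOR E = 0 NOR 1 = 0
N2 = B NOR C = 1 NOR 1 = 0
N3 = D NOR N2 = 0 NOR 0 = 1
N5 = NOT C = NOT 1 = 0
N6 = NOT N5 = NOT 0 = 1
N7 = B NOR N5 = 1 NOR 0 = 0
N11 = NOT N2 = NOT 0 = 1
N14 = N7 NOR N11 = 0 NOR 1 = 0
N15 = N14 NOR N2 = 0 NOR 0 = 1

N1 = 0  N3 = 1  N6 = 1  N15 = 1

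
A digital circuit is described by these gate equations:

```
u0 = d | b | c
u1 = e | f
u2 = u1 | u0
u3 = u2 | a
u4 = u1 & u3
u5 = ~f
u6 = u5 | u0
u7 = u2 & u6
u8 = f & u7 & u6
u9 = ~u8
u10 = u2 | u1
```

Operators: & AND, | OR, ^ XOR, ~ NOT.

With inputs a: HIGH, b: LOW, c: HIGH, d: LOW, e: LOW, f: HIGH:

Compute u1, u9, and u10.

u0 = d OR b OR c = LOW OR LOW OR HIGH = HIGH
u1 = e OR f = LOW OR HIGH = HIGH
u2 = u1 OR u0 = HIGH OR HIGH = HIGH
u5 = NOT f = NOT HIGH = LOW
u6 = u5 OR u0 = LOW OR HIGH = HIGH
u7 = u2 AND u6 = HIGH AND HIGH = HIGH
u8 = f AND u7 AND u6 = HIGH AND HIGH AND HIGH = HIGH
u9 = NOT u8 = NOT HIGH = LOW
u10 = u2 OR u1 = HIGH OR HIGH = HIGH

u1 = HIGH, u9 = LOW, u10 = HIGH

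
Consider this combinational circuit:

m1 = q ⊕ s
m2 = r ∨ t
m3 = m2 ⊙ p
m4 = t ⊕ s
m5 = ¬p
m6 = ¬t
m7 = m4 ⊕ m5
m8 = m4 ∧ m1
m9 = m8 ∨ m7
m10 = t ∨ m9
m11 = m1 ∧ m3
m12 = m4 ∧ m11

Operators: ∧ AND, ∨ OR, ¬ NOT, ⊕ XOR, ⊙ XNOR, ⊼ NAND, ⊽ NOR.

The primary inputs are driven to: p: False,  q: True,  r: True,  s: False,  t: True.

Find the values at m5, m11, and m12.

m5 = True, m11 = False, m12 = False

m1 = q XOR s = True XOR False = True
m2 = r OR t = True OR True = True
m3 = m2 XNOR p = True XNOR False = False
m4 = t XOR s = True XOR False = True
m5 = NOT p = NOT False = True
m11 = m1 AND m3 = True AND False = False
m12 = m4 AND m11 = True AND False = False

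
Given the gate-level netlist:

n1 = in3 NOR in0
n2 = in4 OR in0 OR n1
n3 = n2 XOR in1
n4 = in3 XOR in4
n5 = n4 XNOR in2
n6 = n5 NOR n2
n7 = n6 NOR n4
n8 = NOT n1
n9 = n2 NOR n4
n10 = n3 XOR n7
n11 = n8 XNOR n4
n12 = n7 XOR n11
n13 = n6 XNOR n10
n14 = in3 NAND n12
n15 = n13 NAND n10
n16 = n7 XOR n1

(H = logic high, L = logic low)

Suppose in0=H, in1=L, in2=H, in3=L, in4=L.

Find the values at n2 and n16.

n2 = H; n16 = H

n1 = in3 NOR in0 = L NOR H = L
n2 = in4 OR in0 OR n1 = L OR H OR L = H
n4 = in3 XOR in4 = L XOR L = L
n5 = n4 XNOR in2 = L XNOR H = L
n6 = n5 NOR n2 = L NOR H = L
n7 = n6 NOR n4 = L NOR L = H
n16 = n7 XOR n1 = H XOR L = H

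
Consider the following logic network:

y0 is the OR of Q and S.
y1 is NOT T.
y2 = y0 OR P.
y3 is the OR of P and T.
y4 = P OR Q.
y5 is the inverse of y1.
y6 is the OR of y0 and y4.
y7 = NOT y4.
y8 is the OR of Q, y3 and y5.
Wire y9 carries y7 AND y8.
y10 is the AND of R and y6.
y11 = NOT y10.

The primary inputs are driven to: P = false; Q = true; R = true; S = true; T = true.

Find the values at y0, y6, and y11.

y0 = true  y6 = true  y11 = false

y0 = Q OR S = true OR true = true
y4 = P OR Q = false OR true = true
y6 = y0 OR y4 = true OR true = true
y10 = R AND y6 = true AND true = true
y11 = NOT y10 = NOT true = false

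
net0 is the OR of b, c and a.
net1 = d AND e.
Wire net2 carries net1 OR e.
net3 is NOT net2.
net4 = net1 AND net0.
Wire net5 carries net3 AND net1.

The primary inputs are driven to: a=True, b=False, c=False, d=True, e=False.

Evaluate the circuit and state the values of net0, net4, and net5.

net0 = True; net4 = False; net5 = False

net0 = b OR c OR a = False OR False OR True = True
net1 = d AND e = True AND False = False
net2 = net1 OR e = False OR False = False
net3 = NOT net2 = NOT False = True
net4 = net1 AND net0 = False AND True = False
net5 = net3 AND net1 = True AND False = False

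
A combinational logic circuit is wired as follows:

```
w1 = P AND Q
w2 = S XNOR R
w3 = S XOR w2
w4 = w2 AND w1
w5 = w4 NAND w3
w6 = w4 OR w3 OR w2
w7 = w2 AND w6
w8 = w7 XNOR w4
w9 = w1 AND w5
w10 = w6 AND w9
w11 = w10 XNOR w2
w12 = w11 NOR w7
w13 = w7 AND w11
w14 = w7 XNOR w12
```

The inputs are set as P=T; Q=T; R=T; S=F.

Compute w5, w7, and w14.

w1 = P AND Q = T AND T = T
w2 = S XNOR R = F XNOR T = F
w3 = S XOR w2 = F XOR F = F
w4 = w2 AND w1 = F AND T = F
w5 = w4 NAND w3 = F NAND F = T
w6 = w4 OR w3 OR w2 = F OR F OR F = F
w7 = w2 AND w6 = F AND F = F
w9 = w1 AND w5 = T AND T = T
w10 = w6 AND w9 = F AND T = F
w11 = w10 XNOR w2 = F XNOR F = T
w12 = w11 NOR w7 = T NOR F = F
w14 = w7 XNOR w12 = F XNOR F = T

w5 = T  w7 = F  w14 = T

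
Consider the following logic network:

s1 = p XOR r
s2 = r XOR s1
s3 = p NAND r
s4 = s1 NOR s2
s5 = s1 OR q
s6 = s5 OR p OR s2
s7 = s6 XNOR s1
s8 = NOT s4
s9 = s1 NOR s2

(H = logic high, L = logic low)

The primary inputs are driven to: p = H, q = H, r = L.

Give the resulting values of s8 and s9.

s8 = H, s9 = L

s1 = p XOR r = H XOR L = H
s2 = r XOR s1 = L XOR H = H
s4 = s1 NOR s2 = H NOR H = L
s8 = NOT s4 = NOT L = H
s9 = s1 NOR s2 = H NOR H = L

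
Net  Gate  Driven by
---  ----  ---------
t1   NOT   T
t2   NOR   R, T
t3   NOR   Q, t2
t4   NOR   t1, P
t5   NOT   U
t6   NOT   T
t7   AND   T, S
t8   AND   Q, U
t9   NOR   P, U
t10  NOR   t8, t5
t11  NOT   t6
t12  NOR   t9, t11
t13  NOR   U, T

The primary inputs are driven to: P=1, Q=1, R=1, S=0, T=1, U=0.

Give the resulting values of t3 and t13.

t3 = 0  t13 = 0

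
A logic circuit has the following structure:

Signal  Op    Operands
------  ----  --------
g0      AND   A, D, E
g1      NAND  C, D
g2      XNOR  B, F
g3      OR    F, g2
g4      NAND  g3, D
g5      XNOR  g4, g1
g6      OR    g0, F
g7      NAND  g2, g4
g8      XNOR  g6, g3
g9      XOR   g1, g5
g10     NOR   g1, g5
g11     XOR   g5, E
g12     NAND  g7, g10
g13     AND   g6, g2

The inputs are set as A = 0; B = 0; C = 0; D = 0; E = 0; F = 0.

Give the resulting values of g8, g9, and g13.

g0 = A AND D AND E = 0 AND 0 AND 0 = 0
g1 = C NAND D = 0 NAND 0 = 1
g2 = B XNOR F = 0 XNOR 0 = 1
g3 = F OR g2 = 0 OR 1 = 1
g4 = g3 NAND D = 1 NAND 0 = 1
g5 = g4 XNOR g1 = 1 XNOR 1 = 1
g6 = g0 OR F = 0 OR 0 = 0
g8 = g6 XNOR g3 = 0 XNOR 1 = 0
g9 = g1 XOR g5 = 1 XOR 1 = 0
g13 = g6 AND g2 = 0 AND 1 = 0

g8 = 0  g9 = 0  g13 = 0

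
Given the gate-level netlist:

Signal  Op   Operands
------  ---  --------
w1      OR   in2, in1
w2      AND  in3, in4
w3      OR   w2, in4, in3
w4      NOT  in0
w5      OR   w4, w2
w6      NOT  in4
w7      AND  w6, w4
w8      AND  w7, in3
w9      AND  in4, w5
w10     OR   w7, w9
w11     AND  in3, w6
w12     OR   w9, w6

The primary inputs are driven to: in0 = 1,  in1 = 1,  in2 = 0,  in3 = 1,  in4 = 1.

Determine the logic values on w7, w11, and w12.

w2 = in3 AND in4 = 1 AND 1 = 1
w4 = NOT in0 = NOT 1 = 0
w5 = w4 OR w2 = 0 OR 1 = 1
w6 = NOT in4 = NOT 1 = 0
w7 = w6 AND w4 = 0 AND 0 = 0
w9 = in4 AND w5 = 1 AND 1 = 1
w11 = in3 AND w6 = 1 AND 0 = 0
w12 = w9 OR w6 = 1 OR 0 = 1

w7 = 0; w11 = 0; w12 = 1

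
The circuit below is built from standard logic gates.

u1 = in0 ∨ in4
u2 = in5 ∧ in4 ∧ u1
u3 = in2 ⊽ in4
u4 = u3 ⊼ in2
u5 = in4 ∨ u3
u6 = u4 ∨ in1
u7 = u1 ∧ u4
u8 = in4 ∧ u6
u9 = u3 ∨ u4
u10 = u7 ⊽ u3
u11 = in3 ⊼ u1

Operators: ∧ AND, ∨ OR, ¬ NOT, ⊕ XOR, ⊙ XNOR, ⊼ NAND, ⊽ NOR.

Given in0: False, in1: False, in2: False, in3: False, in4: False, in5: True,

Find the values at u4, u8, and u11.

u1 = in0 OR in4 = False OR False = False
u3 = in2 NOR in4 = False NOR False = True
u4 = u3 NAND in2 = True NAND False = True
u6 = u4 OR in1 = True OR False = True
u8 = in4 AND u6 = False AND True = False
u11 = in3 NAND u1 = False NAND False = True

u4 = True  u8 = False  u11 = True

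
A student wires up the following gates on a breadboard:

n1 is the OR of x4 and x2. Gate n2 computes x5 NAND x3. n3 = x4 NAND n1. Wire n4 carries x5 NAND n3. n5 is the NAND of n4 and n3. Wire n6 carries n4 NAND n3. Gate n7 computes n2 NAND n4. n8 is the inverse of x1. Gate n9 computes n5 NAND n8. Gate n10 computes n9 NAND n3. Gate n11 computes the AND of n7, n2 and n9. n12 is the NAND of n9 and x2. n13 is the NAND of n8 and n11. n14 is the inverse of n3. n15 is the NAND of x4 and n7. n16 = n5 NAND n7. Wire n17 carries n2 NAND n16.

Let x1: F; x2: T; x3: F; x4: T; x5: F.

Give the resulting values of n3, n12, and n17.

n1 = x4 OR x2 = T OR T = T
n2 = x5 NAND x3 = F NAND F = T
n3 = x4 NAND n1 = T NAND T = F
n4 = x5 NAND n3 = F NAND F = T
n5 = n4 NAND n3 = T NAND F = T
n7 = n2 NAND n4 = T NAND T = F
n8 = NOT x1 = NOT F = T
n9 = n5 NAND n8 = T NAND T = F
n12 = n9 NAND x2 = F NAND T = T
n16 = n5 NAND n7 = T NAND F = T
n17 = n2 NAND n16 = T NAND T = F

n3 = F, n12 = T, n17 = F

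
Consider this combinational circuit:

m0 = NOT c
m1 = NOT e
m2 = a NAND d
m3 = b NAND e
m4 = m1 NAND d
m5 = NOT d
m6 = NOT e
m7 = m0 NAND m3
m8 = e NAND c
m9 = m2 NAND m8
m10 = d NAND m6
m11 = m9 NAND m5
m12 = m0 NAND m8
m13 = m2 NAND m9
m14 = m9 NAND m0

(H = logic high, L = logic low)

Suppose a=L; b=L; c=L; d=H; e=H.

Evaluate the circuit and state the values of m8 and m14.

m8 = H  m14 = H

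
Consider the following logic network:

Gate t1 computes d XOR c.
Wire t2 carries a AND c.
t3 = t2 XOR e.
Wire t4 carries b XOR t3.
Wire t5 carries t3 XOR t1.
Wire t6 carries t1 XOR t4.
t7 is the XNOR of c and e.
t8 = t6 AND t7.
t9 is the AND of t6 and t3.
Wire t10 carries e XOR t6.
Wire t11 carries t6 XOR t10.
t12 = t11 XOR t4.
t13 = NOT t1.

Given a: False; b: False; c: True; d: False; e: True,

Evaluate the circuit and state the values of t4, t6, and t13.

t1 = d XOR c = False XOR True = True
t2 = a AND c = False AND True = False
t3 = t2 XOR e = False XOR True = True
t4 = b XOR t3 = False XOR True = True
t6 = t1 XOR t4 = True XOR True = False
t13 = NOT t1 = NOT True = False

t4 = True; t6 = False; t13 = False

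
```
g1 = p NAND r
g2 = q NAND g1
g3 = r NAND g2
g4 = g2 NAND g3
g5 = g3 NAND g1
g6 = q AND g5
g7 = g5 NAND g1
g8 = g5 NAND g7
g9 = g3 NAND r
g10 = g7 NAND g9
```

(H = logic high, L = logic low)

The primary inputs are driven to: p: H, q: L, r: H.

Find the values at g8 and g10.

g8 = L, g10 = L

g1 = p NAND r = H NAND H = L
g2 = q NAND g1 = L NAND L = H
g3 = r NAND g2 = H NAND H = L
g5 = g3 NAND g1 = L NAND L = H
g7 = g5 NAND g1 = H NAND L = H
g8 = g5 NAND g7 = H NAND H = L
g9 = g3 NAND r = L NAND H = H
g10 = g7 NAND g9 = H NAND H = L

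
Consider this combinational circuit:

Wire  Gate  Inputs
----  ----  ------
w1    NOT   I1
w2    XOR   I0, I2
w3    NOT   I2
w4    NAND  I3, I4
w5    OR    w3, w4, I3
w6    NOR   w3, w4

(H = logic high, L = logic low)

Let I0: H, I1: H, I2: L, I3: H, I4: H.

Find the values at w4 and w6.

w3 = NOT I2 = NOT L = H
w4 = I3 NAND I4 = H NAND H = L
w6 = w3 NOR w4 = H NOR L = L

w4 = L, w6 = L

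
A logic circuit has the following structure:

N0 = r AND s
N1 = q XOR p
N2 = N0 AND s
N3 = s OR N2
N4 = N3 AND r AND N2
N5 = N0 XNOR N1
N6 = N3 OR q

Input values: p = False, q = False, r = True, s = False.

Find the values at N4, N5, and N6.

N0 = r AND s = True AND False = False
N1 = q XOR p = False XOR False = False
N2 = N0 AND s = False AND False = False
N3 = s OR N2 = False OR False = False
N4 = N3 AND r AND N2 = False AND True AND False = False
N5 = N0 XNOR N1 = False XNOR False = True
N6 = N3 OR q = False OR False = False

N4 = False  N5 = True  N6 = False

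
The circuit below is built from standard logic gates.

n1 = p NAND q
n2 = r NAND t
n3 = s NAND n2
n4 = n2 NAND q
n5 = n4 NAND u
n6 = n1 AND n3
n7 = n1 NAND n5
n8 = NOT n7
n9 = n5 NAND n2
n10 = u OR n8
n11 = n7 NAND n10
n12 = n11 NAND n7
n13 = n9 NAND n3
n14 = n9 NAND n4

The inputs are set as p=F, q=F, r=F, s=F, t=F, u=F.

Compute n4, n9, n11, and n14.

n1 = p NAND q = F NAND F = T
n2 = r NAND t = F NAND F = T
n4 = n2 NAND q = T NAND F = T
n5 = n4 NAND u = T NAND F = T
n7 = n1 NAND n5 = T NAND T = F
n8 = NOT n7 = NOT F = T
n9 = n5 NAND n2 = T NAND T = F
n10 = u OR n8 = F OR T = T
n11 = n7 NAND n10 = F NAND T = T
n14 = n9 NAND n4 = F NAND T = T

n4 = T, n9 = F, n11 = T, n14 = T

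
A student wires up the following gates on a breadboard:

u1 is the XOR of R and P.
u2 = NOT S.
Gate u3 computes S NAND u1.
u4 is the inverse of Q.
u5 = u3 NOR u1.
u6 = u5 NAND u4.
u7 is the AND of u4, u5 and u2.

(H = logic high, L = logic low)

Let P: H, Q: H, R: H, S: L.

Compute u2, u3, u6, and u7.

u1 = R XOR P = H XOR H = L
u2 = NOT S = NOT L = H
u3 = S NAND u1 = L NAND L = H
u4 = NOT Q = NOT H = L
u5 = u3 NOR u1 = H NOR L = L
u6 = u5 NAND u4 = L NAND L = H
u7 = u4 AND u5 AND u2 = L AND L AND H = L

u2 = H; u3 = H; u6 = H; u7 = L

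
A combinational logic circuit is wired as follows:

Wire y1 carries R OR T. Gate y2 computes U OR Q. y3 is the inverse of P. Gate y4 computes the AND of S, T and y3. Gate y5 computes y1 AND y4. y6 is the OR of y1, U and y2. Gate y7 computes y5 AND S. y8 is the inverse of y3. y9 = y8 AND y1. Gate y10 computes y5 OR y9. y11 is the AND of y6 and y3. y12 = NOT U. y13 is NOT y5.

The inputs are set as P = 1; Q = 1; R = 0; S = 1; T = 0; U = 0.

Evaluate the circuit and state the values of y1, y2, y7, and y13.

y1 = 0, y2 = 1, y7 = 0, y13 = 1

y1 = R OR T = 0 OR 0 = 0
y2 = U OR Q = 0 OR 1 = 1
y3 = NOT P = NOT 1 = 0
y4 = S AND T AND y3 = 1 AND 0 AND 0 = 0
y5 = y1 AND y4 = 0 AND 0 = 0
y7 = y5 AND S = 0 AND 1 = 0
y13 = NOT y5 = NOT 0 = 1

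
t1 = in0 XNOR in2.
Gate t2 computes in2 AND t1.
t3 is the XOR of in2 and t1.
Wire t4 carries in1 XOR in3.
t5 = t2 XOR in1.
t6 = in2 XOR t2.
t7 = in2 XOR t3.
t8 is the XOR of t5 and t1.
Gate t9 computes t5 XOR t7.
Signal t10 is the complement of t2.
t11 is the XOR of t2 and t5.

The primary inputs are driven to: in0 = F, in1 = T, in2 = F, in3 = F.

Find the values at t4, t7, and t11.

t4 = T; t7 = T; t11 = T

t1 = in0 XNOR in2 = F XNOR F = T
t2 = in2 AND t1 = F AND T = F
t3 = in2 XOR t1 = F XOR T = T
t4 = in1 XOR in3 = T XOR F = T
t5 = t2 XOR in1 = F XOR T = T
t7 = in2 XOR t3 = F XOR T = T
t11 = t2 XOR t5 = F XOR T = T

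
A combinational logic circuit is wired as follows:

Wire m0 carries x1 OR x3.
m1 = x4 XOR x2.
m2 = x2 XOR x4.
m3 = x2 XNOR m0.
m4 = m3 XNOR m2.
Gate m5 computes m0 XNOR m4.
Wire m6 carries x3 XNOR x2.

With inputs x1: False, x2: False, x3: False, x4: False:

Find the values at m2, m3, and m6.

m2 = False; m3 = True; m6 = True

m0 = x1 OR x3 = False OR False = False
m2 = x2 XOR x4 = False XOR False = False
m3 = x2 XNOR m0 = False XNOR False = True
m6 = x3 XNOR x2 = False XNOR False = True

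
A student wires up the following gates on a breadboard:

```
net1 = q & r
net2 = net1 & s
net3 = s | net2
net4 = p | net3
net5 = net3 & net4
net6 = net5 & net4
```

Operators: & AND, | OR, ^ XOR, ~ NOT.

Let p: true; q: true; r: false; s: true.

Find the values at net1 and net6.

net1 = q AND r = true AND false = false
net2 = net1 AND s = false AND true = false
net3 = s OR net2 = true OR false = true
net4 = p OR net3 = true OR true = true
net5 = net3 AND net4 = true AND true = true
net6 = net5 AND net4 = true AND true = true

net1 = false, net6 = true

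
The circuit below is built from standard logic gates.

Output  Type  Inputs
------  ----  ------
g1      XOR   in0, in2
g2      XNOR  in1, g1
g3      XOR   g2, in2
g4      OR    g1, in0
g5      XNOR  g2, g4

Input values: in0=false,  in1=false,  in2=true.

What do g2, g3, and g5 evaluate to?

g1 = in0 XOR in2 = false XOR true = true
g2 = in1 XNOR g1 = false XNOR true = false
g3 = g2 XOR in2 = false XOR true = true
g4 = g1 OR in0 = true OR false = true
g5 = g2 XNOR g4 = false XNOR true = false

g2 = false, g3 = true, g5 = false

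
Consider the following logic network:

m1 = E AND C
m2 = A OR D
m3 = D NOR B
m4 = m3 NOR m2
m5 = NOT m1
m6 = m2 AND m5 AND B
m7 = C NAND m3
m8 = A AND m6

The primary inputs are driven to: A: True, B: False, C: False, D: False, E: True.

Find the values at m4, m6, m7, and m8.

m4 = False  m6 = False  m7 = True  m8 = False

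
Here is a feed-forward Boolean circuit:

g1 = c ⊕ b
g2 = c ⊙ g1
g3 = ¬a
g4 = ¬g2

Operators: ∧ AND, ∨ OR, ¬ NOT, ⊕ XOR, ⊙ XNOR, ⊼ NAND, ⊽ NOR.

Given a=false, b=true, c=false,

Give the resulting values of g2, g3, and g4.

g1 = c XOR b = false XOR true = true
g2 = c XNOR g1 = false XNOR true = false
g3 = NOT a = NOT false = true
g4 = NOT g2 = NOT false = true

g2 = false; g3 = true; g4 = true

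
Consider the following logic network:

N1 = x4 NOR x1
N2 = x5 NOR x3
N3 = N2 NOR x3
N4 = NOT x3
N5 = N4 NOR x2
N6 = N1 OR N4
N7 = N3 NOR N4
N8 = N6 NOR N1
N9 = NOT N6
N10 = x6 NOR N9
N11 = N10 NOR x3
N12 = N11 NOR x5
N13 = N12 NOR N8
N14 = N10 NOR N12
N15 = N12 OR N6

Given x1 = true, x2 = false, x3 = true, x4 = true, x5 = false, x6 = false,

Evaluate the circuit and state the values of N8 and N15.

N8 = true; N15 = true

N1 = x4 NOR x1 = true NOR true = false
N4 = NOT x3 = NOT true = false
N6 = N1 OR N4 = false OR false = false
N8 = N6 NOR N1 = false NOR false = true
N9 = NOT N6 = NOT false = true
N10 = x6 NOR N9 = false NOR true = false
N11 = N10 NOR x3 = false NOR true = false
N12 = N11 NOR x5 = false NOR false = true
N15 = N12 OR N6 = true OR false = true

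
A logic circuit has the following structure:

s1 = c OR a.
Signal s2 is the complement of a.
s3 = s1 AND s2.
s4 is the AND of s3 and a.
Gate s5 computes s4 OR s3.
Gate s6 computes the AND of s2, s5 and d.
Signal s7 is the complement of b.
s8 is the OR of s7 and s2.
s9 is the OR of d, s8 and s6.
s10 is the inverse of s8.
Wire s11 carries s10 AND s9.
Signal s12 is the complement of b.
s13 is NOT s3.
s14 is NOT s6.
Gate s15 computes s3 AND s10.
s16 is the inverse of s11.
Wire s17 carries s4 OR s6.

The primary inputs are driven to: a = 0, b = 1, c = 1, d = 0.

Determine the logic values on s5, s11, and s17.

s1 = c OR a = 1 OR 0 = 1
s2 = NOT a = NOT 0 = 1
s3 = s1 AND s2 = 1 AND 1 = 1
s4 = s3 AND a = 1 AND 0 = 0
s5 = s4 OR s3 = 0 OR 1 = 1
s6 = s2 AND s5 AND d = 1 AND 1 AND 0 = 0
s7 = NOT b = NOT 1 = 0
s8 = s7 OR s2 = 0 OR 1 = 1
s9 = d OR s8 OR s6 = 0 OR 1 OR 0 = 1
s10 = NOT s8 = NOT 1 = 0
s11 = s10 AND s9 = 0 AND 1 = 0
s17 = s4 OR s6 = 0 OR 0 = 0

s5 = 1; s11 = 0; s17 = 0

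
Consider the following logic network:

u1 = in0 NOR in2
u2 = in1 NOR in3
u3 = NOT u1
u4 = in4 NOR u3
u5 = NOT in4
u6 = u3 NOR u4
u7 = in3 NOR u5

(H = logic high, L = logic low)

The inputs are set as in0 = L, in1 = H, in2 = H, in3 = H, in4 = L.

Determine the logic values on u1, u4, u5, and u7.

u1 = in0 NOR in2 = L NOR H = L
u3 = NOT u1 = NOT L = H
u4 = in4 NOR u3 = L NOR H = L
u5 = NOT in4 = NOT L = H
u7 = in3 NOR u5 = H NOR H = L

u1 = L; u4 = L; u5 = H; u7 = L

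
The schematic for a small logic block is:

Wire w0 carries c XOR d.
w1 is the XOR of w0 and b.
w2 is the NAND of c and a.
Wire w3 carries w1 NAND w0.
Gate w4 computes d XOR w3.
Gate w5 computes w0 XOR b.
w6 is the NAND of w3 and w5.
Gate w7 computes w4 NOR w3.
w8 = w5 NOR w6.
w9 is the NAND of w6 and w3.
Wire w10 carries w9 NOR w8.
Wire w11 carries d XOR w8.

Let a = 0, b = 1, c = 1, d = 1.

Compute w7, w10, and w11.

w7 = 0  w10 = 0  w11 = 1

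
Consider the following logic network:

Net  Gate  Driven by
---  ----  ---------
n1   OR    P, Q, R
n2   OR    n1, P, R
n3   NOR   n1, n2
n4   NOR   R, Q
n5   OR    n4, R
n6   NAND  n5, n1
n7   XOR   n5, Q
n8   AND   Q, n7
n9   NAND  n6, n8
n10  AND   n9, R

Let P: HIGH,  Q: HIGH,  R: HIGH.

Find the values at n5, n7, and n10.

n1 = P OR Q OR R = HIGH OR HIGH OR HIGH = HIGH
n4 = R NOR Q = HIGH NOR HIGH = LOW
n5 = n4 OR R = LOW OR HIGH = HIGH
n6 = n5 NAND n1 = HIGH NAND HIGH = LOW
n7 = n5 XOR Q = HIGH XOR HIGH = LOW
n8 = Q AND n7 = HIGH AND LOW = LOW
n9 = n6 NAND n8 = LOW NAND LOW = HIGH
n10 = n9 AND R = HIGH AND HIGH = HIGH

n5 = HIGH; n7 = LOW; n10 = HIGH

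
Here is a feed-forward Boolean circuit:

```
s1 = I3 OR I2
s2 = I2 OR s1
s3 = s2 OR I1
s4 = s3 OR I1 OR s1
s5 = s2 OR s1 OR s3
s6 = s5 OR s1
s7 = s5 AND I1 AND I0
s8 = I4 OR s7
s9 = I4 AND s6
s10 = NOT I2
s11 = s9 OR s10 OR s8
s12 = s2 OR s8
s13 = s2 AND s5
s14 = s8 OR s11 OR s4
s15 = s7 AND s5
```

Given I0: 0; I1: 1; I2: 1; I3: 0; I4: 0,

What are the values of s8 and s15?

s8 = 0, s15 = 0

s1 = I3 OR I2 = 0 OR 1 = 1
s2 = I2 OR s1 = 1 OR 1 = 1
s3 = s2 OR I1 = 1 OR 1 = 1
s5 = s2 OR s1 OR s3 = 1 OR 1 OR 1 = 1
s7 = s5 AND I1 AND I0 = 1 AND 1 AND 0 = 0
s8 = I4 OR s7 = 0 OR 0 = 0
s15 = s7 AND s5 = 0 AND 1 = 0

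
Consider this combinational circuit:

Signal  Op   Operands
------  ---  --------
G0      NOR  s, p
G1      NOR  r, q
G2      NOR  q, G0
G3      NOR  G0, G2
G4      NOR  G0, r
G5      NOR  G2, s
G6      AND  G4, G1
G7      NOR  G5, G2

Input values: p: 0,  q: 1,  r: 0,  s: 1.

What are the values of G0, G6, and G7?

G0 = s NOR p = 1 NOR 0 = 0
G1 = r NOR q = 0 NOR 1 = 0
G2 = q NOR G0 = 1 NOR 0 = 0
G4 = G0 NOR r = 0 NOR 0 = 1
G5 = G2 NOR s = 0 NOR 1 = 0
G6 = G4 AND G1 = 1 AND 0 = 0
G7 = G5 NOR G2 = 0 NOR 0 = 1

G0 = 0; G6 = 0; G7 = 1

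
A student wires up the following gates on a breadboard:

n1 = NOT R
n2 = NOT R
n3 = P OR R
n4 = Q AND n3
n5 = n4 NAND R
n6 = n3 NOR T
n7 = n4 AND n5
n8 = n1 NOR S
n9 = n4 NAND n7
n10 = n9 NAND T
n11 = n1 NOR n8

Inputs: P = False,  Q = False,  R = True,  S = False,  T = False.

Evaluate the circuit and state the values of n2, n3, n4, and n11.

n1 = NOT R = NOT True = False
n2 = NOT R = NOT True = False
n3 = P OR R = False OR True = True
n4 = Q AND n3 = False AND True = False
n8 = n1 NOR S = False NOR False = True
n11 = n1 NOR n8 = False NOR True = False

n2 = False  n3 = True  n4 = False  n11 = False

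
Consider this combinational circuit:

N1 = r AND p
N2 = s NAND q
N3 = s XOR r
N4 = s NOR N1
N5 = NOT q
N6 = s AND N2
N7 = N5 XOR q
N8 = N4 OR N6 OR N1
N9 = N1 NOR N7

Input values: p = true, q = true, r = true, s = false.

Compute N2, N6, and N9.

N2 = true, N6 = false, N9 = false

N1 = r AND p = true AND true = true
N2 = s NAND q = false NAND true = true
N5 = NOT q = NOT true = false
N6 = s AND N2 = false AND true = false
N7 = N5 XOR q = false XOR true = true
N9 = N1 NOR N7 = true NOR true = false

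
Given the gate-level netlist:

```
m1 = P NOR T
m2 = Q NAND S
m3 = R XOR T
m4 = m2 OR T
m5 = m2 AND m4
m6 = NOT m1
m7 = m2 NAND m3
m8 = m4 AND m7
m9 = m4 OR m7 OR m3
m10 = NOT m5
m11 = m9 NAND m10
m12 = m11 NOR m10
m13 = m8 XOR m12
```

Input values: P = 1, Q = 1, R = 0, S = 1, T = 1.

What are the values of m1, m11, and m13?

m1 = 0, m11 = 0, m13 = 1

m1 = P NOR T = 1 NOR 1 = 0
m2 = Q NAND S = 1 NAND 1 = 0
m3 = R XOR T = 0 XOR 1 = 1
m4 = m2 OR T = 0 OR 1 = 1
m5 = m2 AND m4 = 0 AND 1 = 0
m7 = m2 NAND m3 = 0 NAND 1 = 1
m8 = m4 AND m7 = 1 AND 1 = 1
m9 = m4 OR m7 OR m3 = 1 OR 1 OR 1 = 1
m10 = NOT m5 = NOT 0 = 1
m11 = m9 NAND m10 = 1 NAND 1 = 0
m12 = m11 NOR m10 = 0 NOR 1 = 0
m13 = m8 XOR m12 = 1 XOR 0 = 1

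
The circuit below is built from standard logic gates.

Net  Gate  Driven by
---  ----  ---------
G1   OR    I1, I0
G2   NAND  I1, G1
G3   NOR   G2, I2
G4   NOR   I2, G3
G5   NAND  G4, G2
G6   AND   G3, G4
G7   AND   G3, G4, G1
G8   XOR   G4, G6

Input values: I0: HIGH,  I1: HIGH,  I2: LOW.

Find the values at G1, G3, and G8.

G1 = HIGH, G3 = HIGH, G8 = LOW

G1 = I1 OR I0 = HIGH OR HIGH = HIGH
G2 = I1 NAND G1 = HIGH NAND HIGH = LOW
G3 = G2 NOR I2 = LOW NOR LOW = HIGH
G4 = I2 NOR G3 = LOW NOR HIGH = LOW
G6 = G3 AND G4 = HIGH AND LOW = LOW
G8 = G4 XOR G6 = LOW XOR LOW = LOW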